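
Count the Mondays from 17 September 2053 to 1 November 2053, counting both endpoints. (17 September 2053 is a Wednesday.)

17 September 2053 is a Wednesday; the first Monday on or after it is 22 September 2053 (5 days later).
From 22 September 2053 to 1 November 2053: 8 + 31 + 1 = 40 days (rest of September, October, November).
40 ÷ 7 = 5 full weeks with remainder 5, so 5 more Mondays after the first → 6.

6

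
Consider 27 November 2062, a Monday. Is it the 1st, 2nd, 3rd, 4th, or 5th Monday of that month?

4th

Day 27 falls in week ⌈27/7⌉ of the month.
Days 1–7 hold the 1st Monday, 8–14 the 2nd, 15–21 the 3rd, 22–28 the 4th, 29–31 the 5th.
27 is in the range for the 4th.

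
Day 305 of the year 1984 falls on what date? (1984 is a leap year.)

Oct 31, 1984

Jan has 31 days (305 − 31 = 274 remain).
Feb has 29 days (274 − 29 = 245 remain).
Mar has 31 days (245 − 31 = 214 remain).
Apr has 30 days (214 − 30 = 184 remain).
May has 31 days (184 − 31 = 153 remain).
Jun has 30 days (153 − 30 = 123 remain).
Jul has 31 days (123 − 31 = 92 remain).
Aug has 31 days (92 − 31 = 61 remain).
Sep has 30 days (61 − 30 = 31 remain).
31 into Oct → Oct 31.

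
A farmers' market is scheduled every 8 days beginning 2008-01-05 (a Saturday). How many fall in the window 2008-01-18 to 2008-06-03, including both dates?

17

Occurrences land 8·i days after 2008-01-05 for i = 0, 1, 2, …
2008-01-18 is 13 days after the start; 13 ÷ 8 = 1 remainder 5; since the remainder is 5, round up to i = 2. First occurrence in the window: #3 on 2008-01-21 (2×8 = 16 days in).
2008-06-03 is 150 days after the start; 150 ÷ 8 = 18 remainder 6. Last occurrence in the window: #19 on 2008-05-28.
Occurrences #3 through #19: 17 in total.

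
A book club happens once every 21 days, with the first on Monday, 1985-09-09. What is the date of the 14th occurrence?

1986-06-09

The 14th occurrence is 13 intervals after the first: 13 × 21 = 273 days after 1985-09-09.
September has 30 days — 21 days to the end of September leaves 252.
October has 31 days (221 left).
November has 30 days (191 left).
December has 31 days (160 left).
January has 31 days (129 left).
February has 28 days (101 left).
March has 31 days (70 left).
April has 30 days (40 left).
May has 31 days (9 left).
9 days into June → 1986-06-09.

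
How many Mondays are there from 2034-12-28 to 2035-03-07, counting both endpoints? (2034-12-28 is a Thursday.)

10

2034-12-28 is a Thursday; the first Monday on or after it is 2035-01-01 (4 days later).
From 2035-01-01 to 2035-03-07: 30 + 28 + 7 = 65 days (rest of January, February, March).
65 ÷ 7 = 9 full weeks with remainder 2, so 9 more Mondays after the first → 10.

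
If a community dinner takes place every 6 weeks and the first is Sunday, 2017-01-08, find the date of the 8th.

The 8th occurrence is 7 intervals after the first: 7 × 42 = 294 days after 2017-01-08.
January has 31 days — 23 days to the end of January leaves 271.
February has 28 days (243 left).
March has 31 days (212 left).
April has 30 days (182 left).
May has 31 days (151 left).
June has 30 days (121 left).
July has 31 days (90 left).
August has 31 days (59 left).
September has 30 days (29 left).
29 days into October → 2017-10-29.

2017-10-29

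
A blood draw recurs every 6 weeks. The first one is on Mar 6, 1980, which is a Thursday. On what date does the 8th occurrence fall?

The 8th occurrence is 7 intervals after the first: 7 × 42 = 294 days after Mar 6, 1980.
Mar has 31 days — 25 days to the end of Mar leaves 269.
Apr has 30 days (239 left).
May has 31 days (208 left).
Jun has 30 days (178 left).
Jul has 31 days (147 left).
Aug has 31 days (116 left).
Sep has 30 days (86 left).
Oct has 31 days (55 left).
Nov has 30 days (25 left).
25 days into Dec → Dec 25, 1980.

Dec 25, 1980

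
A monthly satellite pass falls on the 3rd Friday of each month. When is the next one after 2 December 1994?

16 December 1994

December 1994 starts on a Thursday; its first Friday is the 2nd, so the 3rd Friday is the 16th — 16 December 1994.
16 December 1994 is after 2 December 1994, so that is the next one.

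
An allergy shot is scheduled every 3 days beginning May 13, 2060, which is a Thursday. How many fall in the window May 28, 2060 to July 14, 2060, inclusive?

Occurrences land 3·i days after May 13, 2060 for i = 0, 1, 2, …
May 28, 2060 is 15 days after the start; 15 ÷ 3 = 5 remainder 0. First occurrence in the window: #6 on May 28, 2060 (5×3 = 15 days in).
July 14, 2060 is 62 days after the start; 62 ÷ 3 = 20 remainder 2. Last occurrence in the window: #21 on July 12, 2060.
Occurrences #6 through #21: 16 in total.

16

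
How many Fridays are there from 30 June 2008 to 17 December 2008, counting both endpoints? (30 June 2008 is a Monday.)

30 June 2008 is a Monday; the first Friday on or after it is 4 July 2008 (4 days later).
From 4 July 2008 to 17 December 2008: 27 + 31 + 30 + 31 + 30 + 17 = 166 days (rest of July, August, September, October, November, December).
166 ÷ 7 = 23 full weeks with remainder 5, so 23 more Fridays after the first → 24.

24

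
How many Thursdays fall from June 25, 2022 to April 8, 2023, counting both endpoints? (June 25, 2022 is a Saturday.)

June 25, 2022 is a Saturday; the first Thursday on or after it is June 30, 2022 (5 days later).
From June 30, 2022 to April 8, 2023: 0 + 31 + 31 + 30 + 31 + 30 + 31 + 31 + 28 + 31 + 8 = 282 days (rest of June, July, August, September, October, November, December, January, February, March, April).
282 ÷ 7 = 40 full weeks with remainder 2, so 40 more Thursdays after the first → 41.

41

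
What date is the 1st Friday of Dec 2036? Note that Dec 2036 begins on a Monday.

Dec 5, 2036

Dec 2036 begins on a Monday, so the first Friday is Dec 5 (4 days later).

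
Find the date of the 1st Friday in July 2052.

The first Friday of July 2052 is July 5.

July 5, 2052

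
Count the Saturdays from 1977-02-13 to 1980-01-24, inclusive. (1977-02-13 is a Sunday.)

153

1977-02-13 is a Sunday; the first Saturday on or after it is 1977-02-19 (6 days later).
From 1977-02-19 to 1980-01-24: 315 + 365 + 365 + 24 = 1069 days (rest of 1977, 1978, 1979, to 1980-01-24 in 1980).
1069 ÷ 7 = 152 full weeks with remainder 5, so 152 more Saturdays after the first → 153.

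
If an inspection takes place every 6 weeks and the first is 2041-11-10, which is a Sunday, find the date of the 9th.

2042-10-12

The 9th occurrence is 8 intervals after the first: 8 × 42 = 336 days after 2041-11-10.
November has 30 days — 20 days to the end of November leaves 316.
December has 31 days (285 left).
January has 31 days (254 left).
February has 28 days (226 left).
March has 31 days (195 left).
April has 30 days (165 left).
May has 31 days (134 left).
June has 30 days (104 left).
July has 31 days (73 left).
August has 31 days (42 left).
September has 30 days (12 left).
12 days into October → 2042-10-12.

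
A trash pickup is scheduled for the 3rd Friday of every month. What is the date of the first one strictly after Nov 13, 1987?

Nov 1987 starts on a Sunday; its first Friday is the 6th, so the 3rd Friday is the 20th — Nov 20, 1987.
Nov 20, 1987 is after Nov 13, 1987, so that is the next one.

Nov 20, 1987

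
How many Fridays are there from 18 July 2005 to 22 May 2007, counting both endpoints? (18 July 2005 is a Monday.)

96

18 July 2005 is a Monday; the first Friday on or after it is 22 July 2005 (4 days later).
From 22 July 2005 to 22 May 2007: 162 + 365 + 142 = 669 days (rest of 2005, 2006, to 22 May 2007 in 2007).
669 ÷ 7 = 95 full weeks with remainder 4, so 95 more Fridays after the first → 96.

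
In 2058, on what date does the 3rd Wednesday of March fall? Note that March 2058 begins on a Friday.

March 2058 begins on a Friday, so the first Wednesday is March 6 (5 days later).
The 3rd Wednesday is 2 weeks later: 6 + 14 = 20.

20 March 2058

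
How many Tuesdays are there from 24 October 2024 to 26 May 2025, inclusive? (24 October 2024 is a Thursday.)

30

24 October 2024 is a Thursday; the first Tuesday on or after it is 29 October 2024 (5 days later).
From 29 October 2024 to 26 May 2025: 2 + 30 + 31 + 31 + 28 + 31 + 30 + 26 = 209 days (rest of October, November, December, January, February, March, April, May).
209 ÷ 7 = 29 full weeks with remainder 6, so 29 more Tuesdays after the first → 30.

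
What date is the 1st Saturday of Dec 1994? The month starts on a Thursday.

Dec 3, 1994

Dec 1994 begins on a Thursday, so the first Saturday is Dec 3 (2 days later).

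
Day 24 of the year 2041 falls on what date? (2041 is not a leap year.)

24 January 2041

24 into January → January 24.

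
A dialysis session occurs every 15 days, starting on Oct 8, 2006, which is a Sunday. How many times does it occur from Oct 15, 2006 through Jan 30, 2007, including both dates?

7

Occurrences land 15·i days after Oct 8, 2006 for i = 0, 1, 2, …
Oct 15, 2006 is 7 days after the start; 7 ÷ 15 = 0 remainder 7; since the remainder is 7, round up to i = 1. First occurrence in the window: #2 on Oct 23, 2006 (1×15 = 15 days in).
Jan 30, 2007 is 114 days after the start; 114 ÷ 15 = 7 remainder 9. Last occurrence in the window: #8 on Jan 21, 2007.
Occurrences #2 through #8: 7 in total.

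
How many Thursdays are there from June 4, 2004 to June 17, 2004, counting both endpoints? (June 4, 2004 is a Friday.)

June 4, 2004 is a Friday; the first Thursday on or after it is June 10, 2004 (6 days later).
From June 10, 2004 to June 17, 2004 is 17 − 10 = 7 days.
7 ÷ 7 = 1 full weeks with remainder 0, so 1 more Thursdays after the first → 2.

2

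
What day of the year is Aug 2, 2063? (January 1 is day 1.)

214

Days in months before Aug: 31 + 28 + 31 + 30 + 31 + 30 + 31 = 212.
Plus 2 days into Aug → day 214.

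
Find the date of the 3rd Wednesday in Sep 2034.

Sep 2034 begins on a Friday, so the first Wednesday is Sep 6 (5 days later).
The 3rd Wednesday is 2 weeks later: 6 + 14 = 20.

Sep 20, 2034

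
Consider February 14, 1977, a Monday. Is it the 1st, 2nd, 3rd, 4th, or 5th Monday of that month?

Day 14 falls in week ⌈14/7⌉ of the month.
Days 1–7 hold the 1st Monday, 8–14 the 2nd, 15–21 the 3rd, 22–28 the 4th, 29–31 the 5th.
14 is in the range for the 2nd.

2nd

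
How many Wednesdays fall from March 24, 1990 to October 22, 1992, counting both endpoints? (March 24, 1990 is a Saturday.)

135

March 24, 1990 is a Saturday; the first Wednesday on or after it is March 28, 1990 (4 days later).
From March 28, 1990 to October 22, 1992: 278 + 365 + 296 = 939 days (rest of 1990, 1991, to October 22, 1992 in 1992).
939 ÷ 7 = 134 full weeks with remainder 1, so 134 more Wednesdays after the first → 135.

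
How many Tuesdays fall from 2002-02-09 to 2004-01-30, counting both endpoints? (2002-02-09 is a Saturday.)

2002-02-09 is a Saturday; the first Tuesday on or after it is 2002-02-12 (3 days later).
From 2002-02-12 to 2004-01-30: 322 + 365 + 30 = 717 days (rest of 2002, 2003, to 2004-01-30 in 2004).
717 ÷ 7 = 102 full weeks with remainder 3, so 102 more Tuesdays after the first → 103.

103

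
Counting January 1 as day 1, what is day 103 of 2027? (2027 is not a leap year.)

Jan has 31 days (103 − 31 = 72 remain).
Feb has 28 days (72 − 28 = 44 remain).
Mar has 31 days (44 − 31 = 13 remain).
13 into Apr → Apr 13.

Apr 13, 2027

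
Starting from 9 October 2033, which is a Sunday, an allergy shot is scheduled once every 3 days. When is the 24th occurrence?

The 24th occurrence is 23 intervals after the first: 23 × 3 = 69 days after 9 October 2033.
October has 31 days — 22 days to the end of October leaves 47.
November has 30 days (17 left).
17 days into December → 17 December 2033.

17 December 2033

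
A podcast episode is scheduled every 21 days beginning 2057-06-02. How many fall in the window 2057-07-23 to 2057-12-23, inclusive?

7

Occurrences land 21·i days after 2057-06-02 for i = 0, 1, 2, …
2057-07-23 is 51 days after the start; 51 ÷ 21 = 2 remainder 9; since the remainder is 9, round up to i = 3. First occurrence in the window: #4 on 2057-08-04 (3×21 = 63 days in).
2057-12-23 is 204 days after the start; 204 ÷ 21 = 9 remainder 15. Last occurrence in the window: #10 on 2057-12-08.
Occurrences #4 through #10: 7 in total.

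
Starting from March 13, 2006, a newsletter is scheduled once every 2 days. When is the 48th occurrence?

The 48th occurrence is 47 intervals after the first: 47 × 2 = 94 days after March 13, 2006.
March has 31 days — 18 days to the end of March leaves 76.
April has 30 days (46 left).
May has 31 days (15 left).
15 days into June → June 15, 2006.

June 15, 2006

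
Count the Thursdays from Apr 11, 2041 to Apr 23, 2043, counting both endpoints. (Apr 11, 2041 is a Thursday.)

107

Apr 11, 2041 is a Thursday; the first Thursday on or after it is Apr 11, 2041.
From Apr 11, 2041 to Apr 23, 2043: 264 + 365 + 113 = 742 days (rest of 2041, 2042, to Apr 23, 2043 in 2043).
742 ÷ 7 = 106 full weeks with remainder 0, so 106 more Thursdays after the first → 107.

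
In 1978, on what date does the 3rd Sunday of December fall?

December 17, 1978

December 1978 begins on a Friday, so the first Sunday is December 3 (2 days later).
The 3rd Sunday is 2 weeks later: 3 + 14 = 17.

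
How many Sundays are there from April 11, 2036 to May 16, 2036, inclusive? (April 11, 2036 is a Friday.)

5

April 11, 2036 is a Friday; the first Sunday on or after it is April 13, 2036 (2 days later).
From April 13, 2036 to May 16, 2036: 17 + 16 = 33 days (rest of April, May).
33 ÷ 7 = 4 full weeks with remainder 5, so 4 more Sundays after the first → 5.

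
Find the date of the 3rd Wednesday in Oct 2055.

The first Wednesday of Oct 2055 is Oct 6.
The 3rd Wednesday is 2 weeks later: 6 + 14 = 20.

Oct 20, 2055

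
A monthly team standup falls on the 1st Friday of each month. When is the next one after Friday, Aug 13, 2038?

Aug 2038 starts on a Sunday, so its 1st Friday is Aug 6, 2038 (5 days in).
That is not after Aug 13, 2038, so look at Sep 2038.
Sep 2038 starts on a Wednesday, so its 1st Friday is Sep 3, 2038 (2 days in).

Sep 3, 2038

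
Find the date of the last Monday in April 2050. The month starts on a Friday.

April 2050 begins on a Friday, so the first Monday is April 4 (3 days later).
April 2050 has 30 days. Adding weeks: 4, 11, 18, 25 — the last one ≤ 30 is the 25th.

25 April 2050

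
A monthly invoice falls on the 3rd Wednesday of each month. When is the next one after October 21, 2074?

October 2074 starts on a Monday; its first Wednesday is the 3rd, so the 3rd Wednesday is the 17th — October 17, 2074.
That is not after October 21, 2074, so look at November 2074.
November 2074 starts on a Thursday; its first Wednesday is the 7th, so the 3rd Wednesday is the 21st — November 21, 2074.

November 21, 2074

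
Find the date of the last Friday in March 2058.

29 March 2058

March 2058 begins on a Friday, so the first Friday is March 1.
March 2058 has 31 days. Adding weeks: 1, 8, 15, 22, 29 — the last one ≤ 31 is the 29th.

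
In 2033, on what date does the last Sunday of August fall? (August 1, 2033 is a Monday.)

28 August 2033

August 2033 begins on a Monday, so the first Sunday is August 7 (6 days later).
August 2033 has 31 days. Adding weeks: 7, 14, 21, 28 — the last one ≤ 31 is the 28th.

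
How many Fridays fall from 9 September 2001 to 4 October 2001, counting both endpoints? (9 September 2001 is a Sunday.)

9 September 2001 is a Sunday; the first Friday on or after it is 14 September 2001 (5 days later).
From 14 September 2001 to 4 October 2001: 16 + 4 = 20 days (rest of September, October).
20 ÷ 7 = 2 full weeks with remainder 6, so 2 more Fridays after the first → 3.

3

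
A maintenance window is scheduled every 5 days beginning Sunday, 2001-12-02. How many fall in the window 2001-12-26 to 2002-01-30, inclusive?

Occurrences land 5·i days after 2001-12-02 for i = 0, 1, 2, …
2001-12-26 is 24 days after the start; 24 ÷ 5 = 4 remainder 4; since the remainder is 4, round up to i = 5. First occurrence in the window: #6 on 2001-12-27 (5×5 = 25 days in).
2002-01-30 is 59 days after the start; 59 ÷ 5 = 11 remainder 4. Last occurrence in the window: #12 on 2002-01-26.
Occurrences #6 through #12: 7 in total.

7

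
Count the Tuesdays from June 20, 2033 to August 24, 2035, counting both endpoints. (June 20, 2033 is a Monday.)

114

June 20, 2033 is a Monday; the first Tuesday on or after it is June 21, 2033 (1 day later).
From June 21, 2033 to August 24, 2035: 193 + 365 + 236 = 794 days (rest of 2033, 2034, to August 24, 2035 in 2035).
794 ÷ 7 = 113 full weeks with remainder 3, so 113 more Tuesdays after the first → 114.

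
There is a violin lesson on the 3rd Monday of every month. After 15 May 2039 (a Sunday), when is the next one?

May 2039 starts on a Sunday; its first Monday is the 2nd, so the 3rd Monday is the 16th — 16 May 2039.
16 May 2039 is after 15 May 2039, so that is the next one.

16 May 2039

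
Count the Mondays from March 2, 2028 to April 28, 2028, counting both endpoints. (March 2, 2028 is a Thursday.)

8

March 2, 2028 is a Thursday; the first Monday on or after it is March 6, 2028 (4 days later).
From March 6, 2028 to April 28, 2028: 25 + 28 = 53 days (rest of March, April).
53 ÷ 7 = 7 full weeks with remainder 4, so 7 more Mondays after the first → 8.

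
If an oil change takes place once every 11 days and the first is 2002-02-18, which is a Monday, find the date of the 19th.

The 19th occurrence is 18 intervals after the first: 18 × 11 = 198 days after 2002-02-18.
February has 28 days — 10 days to the end of February leaves 188.
March has 31 days (157 left).
April has 30 days (127 left).
May has 31 days (96 left).
June has 30 days (66 left).
July has 31 days (35 left).
August has 31 days (4 left).
4 days into September → 2002-09-04.

2002-09-04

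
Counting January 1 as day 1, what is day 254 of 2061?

January has 31 days (254 − 31 = 223 remain).
February has 28 days (223 − 28 = 195 remain).
March has 31 days (195 − 31 = 164 remain).
April has 30 days (164 − 30 = 134 remain).
May has 31 days (134 − 31 = 103 remain).
June has 30 days (103 − 30 = 73 remain).
July has 31 days (73 − 31 = 42 remain).
August has 31 days (42 − 31 = 11 remain).
11 into September → September 11.

2061-09-11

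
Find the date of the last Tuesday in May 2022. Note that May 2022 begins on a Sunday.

May 2022 begins on a Sunday, so the first Tuesday is May 3 (2 days later).
May 2022 has 31 days. Adding weeks: 3, 10, 17, 24, 31 — the last one ≤ 31 is the 31st.

May 31, 2022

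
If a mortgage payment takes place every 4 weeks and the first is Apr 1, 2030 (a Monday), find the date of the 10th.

Dec 9, 2030

The 10th occurrence is 9 intervals after the first: 9 × 28 = 252 days after Apr 1, 2030.
Apr has 30 days — 29 days to the end of Apr leaves 223.
May has 31 days (192 left).
Jun has 30 days (162 left).
Jul has 31 days (131 left).
Aug has 31 days (100 left).
Sep has 30 days (70 left).
Oct has 31 days (39 left).
Nov has 30 days (9 left).
9 days into Dec → Dec 9, 2030.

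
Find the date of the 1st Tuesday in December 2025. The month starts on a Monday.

2025-12-02

December 2025 begins on a Monday, so the first Tuesday is December 2 (1 day later).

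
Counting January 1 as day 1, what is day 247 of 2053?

4 September 2053

January has 31 days (247 − 31 = 216 remain).
February has 28 days (216 − 28 = 188 remain).
March has 31 days (188 − 31 = 157 remain).
April has 30 days (157 − 30 = 127 remain).
May has 31 days (127 − 31 = 96 remain).
June has 30 days (96 − 30 = 66 remain).
July has 31 days (66 − 31 = 35 remain).
August has 31 days (35 − 31 = 4 remain).
4 into September → September 4.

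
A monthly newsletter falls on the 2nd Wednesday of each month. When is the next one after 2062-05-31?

2062-06-14

May 2062 starts on a Monday; its first Wednesday is the 3rd, so the 2nd Wednesday is the 10th — 2062-05-10.
That is not after 2062-05-31, so look at June 2062.
June 2062 starts on a Thursday; its first Wednesday is the 7th, so the 2nd Wednesday is the 14th — 2062-06-14.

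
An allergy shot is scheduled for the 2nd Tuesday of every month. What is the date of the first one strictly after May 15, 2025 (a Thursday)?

May 2025 starts on a Thursday; its first Tuesday is the 6th, so the 2nd Tuesday is the 13th — May 13, 2025.
That is not after May 15, 2025, so look at June 2025.
June 2025 starts on a Sunday; its first Tuesday is the 3rd, so the 2nd Tuesday is the 10th — June 10, 2025.

June 10, 2025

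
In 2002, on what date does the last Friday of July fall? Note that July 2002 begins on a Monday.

26 July 2002

July 2002 begins on a Monday, so the first Friday is July 5 (4 days later).
July 2002 has 31 days. Adding weeks: 5, 12, 19, 26 — the last one ≤ 31 is the 26th.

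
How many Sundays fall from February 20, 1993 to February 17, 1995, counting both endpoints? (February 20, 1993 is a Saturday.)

104

February 20, 1993 is a Saturday; the first Sunday on or after it is February 21, 1993 (1 day later).
From February 21, 1993 to February 17, 1995: 313 + 365 + 48 = 726 days (rest of 1993, 1994, to February 17, 1995 in 1995).
726 ÷ 7 = 103 full weeks with remainder 5, so 103 more Sundays after the first → 104.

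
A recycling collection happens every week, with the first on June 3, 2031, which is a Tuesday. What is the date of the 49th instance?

The 49th occurrence is 48 intervals after the first: 48 × 7 = 336 days after June 3, 2031.
June has 30 days — 27 days to the end of June leaves 309.
July has 31 days (278 left).
August has 31 days (247 left).
September has 30 days (217 left).
October has 31 days (186 left).
November has 30 days (156 left).
December has 31 days (125 left).
January has 31 days (94 left).
February has 29 days (65 left).
March has 31 days (34 left).
April has 30 days (4 left).
4 days into May → May 4, 2032.

May 4, 2032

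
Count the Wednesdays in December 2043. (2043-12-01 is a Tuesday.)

5

2043-12-01 is a Tuesday; the first Wednesday on or after it is 2043-12-02 (1 day later).
From 2043-12-02 to 2043-12-31 is 31 − 2 = 29 days.
29 ÷ 7 = 4 full weeks with remainder 1, so 4 more Wednesdays after the first → 5.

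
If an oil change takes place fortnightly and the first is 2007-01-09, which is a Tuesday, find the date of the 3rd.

The 3rd occurrence is 2 intervals after the first: 2 × 14 = 28 days after 2007-01-09.
January has 31 days — 22 days to the end of January leaves 6.
6 days into February → 2007-02-06.

2007-02-06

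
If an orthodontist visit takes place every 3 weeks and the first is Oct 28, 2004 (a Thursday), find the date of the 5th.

The 5th occurrence is 4 intervals after the first: 4 × 21 = 84 days after Oct 28, 2004.
Oct has 31 days — 3 days to the end of Oct leaves 81.
Nov has 30 days (51 left).
Dec has 31 days (20 left).
20 days into Jan → Jan 20, 2005.

Jan 20, 2005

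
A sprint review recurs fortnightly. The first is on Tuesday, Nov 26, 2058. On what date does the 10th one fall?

The 10th occurrence is 9 intervals after the first: 9 × 14 = 126 days after Nov 26, 2058.
Nov has 30 days — 4 days to the end of Nov leaves 122.
Dec has 31 days (91 left).
Jan has 31 days (60 left).
Feb has 28 days (32 left).
Mar has 31 days (1 left).
1 day into Apr → Apr 1, 2059.

Apr 1, 2059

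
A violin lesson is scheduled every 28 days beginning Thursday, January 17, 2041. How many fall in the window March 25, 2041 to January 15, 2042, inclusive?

Occurrences land 28·i days after January 17, 2041 for i = 0, 1, 2, …
March 25, 2041 is 67 days after the start; 67 ÷ 28 = 2 remainder 11; since the remainder is 11, round up to i = 3. First occurrence in the window: #4 on April 11, 2041 (3×28 = 84 days in).
January 15, 2042 is 363 days after the start; 363 ÷ 28 = 12 remainder 27. Last occurrence in the window: #13 on December 19, 2041.
Occurrences #4 through #13: 10 in total.

10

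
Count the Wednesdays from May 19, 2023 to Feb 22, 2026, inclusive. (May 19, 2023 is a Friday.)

144

May 19, 2023 is a Friday; the first Wednesday on or after it is May 24, 2023 (5 days later).
From May 24, 2023 to Feb 22, 2026: 221 + 366 + 365 + 53 = 1005 days (rest of 2023, 2024, 2025, to Feb 22, 2026 in 2026).
1005 ÷ 7 = 143 full weeks with remainder 4, so 143 more Wednesdays after the first → 144.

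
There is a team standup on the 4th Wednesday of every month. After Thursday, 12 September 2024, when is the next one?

September 2024 starts on a Sunday; its first Wednesday is the 4th, so the 4th Wednesday is the 25th — 25 September 2024.
25 September 2024 is after 12 September 2024, so that is the next one.

25 September 2024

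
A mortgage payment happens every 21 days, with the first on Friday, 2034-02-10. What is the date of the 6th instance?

2034-05-26

The 6th occurrence is 5 intervals after the first: 5 × 21 = 105 days after 2034-02-10.
February has 28 days — 18 days to the end of February leaves 87.
March has 31 days (56 left).
April has 30 days (26 left).
26 days into May → 2034-05-26.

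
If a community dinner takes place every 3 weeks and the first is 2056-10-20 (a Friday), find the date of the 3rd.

2056-12-01

The 3rd occurrence is 2 intervals after the first: 2 × 21 = 42 days after 2056-10-20.
October has 31 days — 11 days to the end of October leaves 31.
November has 30 days (1 left).
1 day into December → 2056-12-01.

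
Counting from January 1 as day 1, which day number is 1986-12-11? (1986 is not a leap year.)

Days in months before December: 31 + 28 + 31 + 30 + 31 + 30 + 31 + 31 + 30 + 31 + 30 = 334.
Plus 11 days into December → day 345.

345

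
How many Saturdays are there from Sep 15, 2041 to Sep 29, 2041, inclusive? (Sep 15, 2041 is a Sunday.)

2

Sep 15, 2041 is a Sunday; the first Saturday on or after it is Sep 21, 2041 (6 days later).
From Sep 21, 2041 to Sep 29, 2041 is 29 − 21 = 8 days.
8 ÷ 7 = 1 full weeks with remainder 1, so 1 more Saturdays after the first → 2.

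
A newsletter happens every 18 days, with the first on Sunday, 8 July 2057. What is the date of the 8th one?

11 November 2057

The 8th occurrence is 7 intervals after the first: 7 × 18 = 126 days after 8 July 2057.
July has 31 days — 23 days to the end of July leaves 103.
August has 31 days (72 left).
September has 30 days (42 left).
October has 31 days (11 left).
11 days into November → 11 November 2057.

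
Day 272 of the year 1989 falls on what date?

January has 31 days (272 − 31 = 241 remain).
February has 28 days (241 − 28 = 213 remain).
March has 31 days (213 − 31 = 182 remain).
April has 30 days (182 − 30 = 152 remain).
May has 31 days (152 − 31 = 121 remain).
June has 30 days (121 − 30 = 91 remain).
July has 31 days (91 − 31 = 60 remain).
August has 31 days (60 − 31 = 29 remain).
29 into September → September 29.

1989-09-29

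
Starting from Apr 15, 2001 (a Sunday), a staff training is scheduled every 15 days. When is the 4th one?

The 4th occurrence is 3 intervals after the first: 3 × 15 = 45 days after Apr 15, 2001.
Apr has 30 days — 15 days to the end of Apr leaves 30.
30 days into May → May 30, 2001.

May 30, 2001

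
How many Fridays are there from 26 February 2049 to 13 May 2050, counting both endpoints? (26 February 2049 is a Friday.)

64

26 February 2049 is a Friday; the first Friday on or after it is 26 February 2049.
From 26 February 2049 to 13 May 2050: 308 + 133 = 441 days (rest of 2049, to 13 May 2050 in 2050).
441 ÷ 7 = 63 full weeks with remainder 0, so 63 more Fridays after the first → 64.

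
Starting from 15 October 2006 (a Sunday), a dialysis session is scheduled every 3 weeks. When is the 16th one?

The 16th occurrence is 15 intervals after the first: 15 × 21 = 315 days after 15 October 2006.
October has 31 days — 16 days to the end of October leaves 299.
November has 30 days (269 left).
December has 31 days (238 left).
January has 31 days (207 left).
February has 28 days (179 left).
March has 31 days (148 left).
April has 30 days (118 left).
May has 31 days (87 left).
June has 30 days (57 left).
July has 31 days (26 left).
26 days into August → 26 August 2007.

26 August 2007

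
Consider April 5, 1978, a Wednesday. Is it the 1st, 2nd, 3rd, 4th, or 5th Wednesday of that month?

Day 5 falls in week ⌈5/7⌉ of the month.
Days 1–7 hold the 1st Wednesday, 8–14 the 2nd, 15–21 the 3rd, 22–28 the 4th, 29–31 the 5th.
5 is in the range for the 1st.

1st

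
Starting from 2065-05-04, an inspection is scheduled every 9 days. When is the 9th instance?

The 9th occurrence is 8 intervals after the first: 8 × 9 = 72 days after 2065-05-04.
May has 31 days — 27 days to the end of May leaves 45.
June has 30 days (15 left).
15 days into July → 2065-07-15.

2065-07-15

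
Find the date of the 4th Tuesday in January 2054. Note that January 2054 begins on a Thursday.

27 January 2054

January 2054 begins on a Thursday, so the first Tuesday is January 6 (5 days later).
The 4th Tuesday is 3 weeks later: 6 + 21 = 27.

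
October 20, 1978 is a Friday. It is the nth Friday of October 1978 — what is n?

Day 20 falls in week ⌈20/7⌉ of the month.
Days 1–7 hold the 1st Friday, 8–14 the 2nd, 15–21 the 3rd, 22–28 the 4th, 29–31 the 5th.
20 is in the range for the 3rd.

3rd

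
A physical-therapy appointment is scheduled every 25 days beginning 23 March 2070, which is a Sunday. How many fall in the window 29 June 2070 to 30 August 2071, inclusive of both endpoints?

18

Occurrences land 25·i days after 23 March 2070 for i = 0, 1, 2, …
29 June 2070 is 98 days after the start; 98 ÷ 25 = 3 remainder 23; since the remainder is 23, round up to i = 4. First occurrence in the window: #5 on 1 July 2070 (4×25 = 100 days in).
30 August 2071 is 525 days after the start; 525 ÷ 25 = 21 remainder 0. Last occurrence in the window: #22 on 30 August 2071.
Occurrences #5 through #22: 18 in total.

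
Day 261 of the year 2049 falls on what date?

January has 31 days (261 − 31 = 230 remain).
February has 28 days (230 − 28 = 202 remain).
March has 31 days (202 − 31 = 171 remain).
April has 30 days (171 − 30 = 141 remain).
May has 31 days (141 − 31 = 110 remain).
June has 30 days (110 − 30 = 80 remain).
July has 31 days (80 − 31 = 49 remain).
August has 31 days (49 − 31 = 18 remain).
18 into September → September 18.

18 September 2049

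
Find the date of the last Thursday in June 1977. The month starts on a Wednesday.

June 30, 1977

June 1977 begins on a Wednesday, so the first Thursday is June 2 (1 day later).
June 1977 has 30 days. Adding weeks: 2, 9, 16, 23, 30 — the last one ≤ 30 is the 30th.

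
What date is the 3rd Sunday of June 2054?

June 21, 2054

The first Sunday of June 2054 is June 7.
The 3rd Sunday is 2 weeks later: 7 + 14 = 21.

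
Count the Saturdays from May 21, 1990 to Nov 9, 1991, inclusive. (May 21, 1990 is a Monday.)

May 21, 1990 is a Monday; the first Saturday on or after it is May 26, 1990 (5 days later).
From May 26, 1990 to Nov 9, 1991: 219 + 313 = 532 days (rest of 1990, to Nov 9, 1991 in 1991).
532 ÷ 7 = 76 full weeks with remainder 0, so 76 more Saturdays after the first → 77.

77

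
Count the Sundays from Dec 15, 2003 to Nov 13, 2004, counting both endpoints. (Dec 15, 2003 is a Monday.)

47

Dec 15, 2003 is a Monday; the first Sunday on or after it is Dec 21, 2003 (6 days later).
From Dec 21, 2003 to Nov 13, 2004: 10 + 318 = 328 days (rest of 2003, to Nov 13, 2004 in 2004).
328 ÷ 7 = 46 full weeks with remainder 6, so 46 more Sundays after the first → 47.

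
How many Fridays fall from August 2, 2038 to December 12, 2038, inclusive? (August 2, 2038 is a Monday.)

August 2, 2038 is a Monday; the first Friday on or after it is August 6, 2038 (4 days later).
From August 6, 2038 to December 12, 2038: 25 + 30 + 31 + 30 + 12 = 128 days (rest of August, September, October, November, December).
128 ÷ 7 = 18 full weeks with remainder 2, so 18 more Fridays after the first → 19.

19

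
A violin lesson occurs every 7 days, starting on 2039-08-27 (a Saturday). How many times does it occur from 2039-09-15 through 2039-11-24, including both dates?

10

Occurrences land 7·i days after 2039-08-27 for i = 0, 1, 2, …
2039-09-15 is 19 days after the start; 19 ÷ 7 = 2 remainder 5; since the remainder is 5, round up to i = 3. First occurrence in the window: #4 on 2039-09-17 (3×7 = 21 days in).
2039-11-24 is 89 days after the start; 89 ÷ 7 = 12 remainder 5. Last occurrence in the window: #13 on 2039-11-19.
Occurrences #4 through #13: 10 in total.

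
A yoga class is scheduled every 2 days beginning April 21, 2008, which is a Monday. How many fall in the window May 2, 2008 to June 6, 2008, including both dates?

18

Occurrences land 2·i days after April 21, 2008 for i = 0, 1, 2, …
May 2, 2008 is 11 days after the start; 11 ÷ 2 = 5 remainder 1; since the remainder is 1, round up to i = 6. First occurrence in the window: #7 on May 3, 2008 (6×2 = 12 days in).
June 6, 2008 is 46 days after the start; 46 ÷ 2 = 23 remainder 0. Last occurrence in the window: #24 on June 6, 2008.
Occurrences #7 through #24: 18 in total.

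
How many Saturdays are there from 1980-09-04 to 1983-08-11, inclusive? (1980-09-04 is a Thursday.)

153

1980-09-04 is a Thursday; the first Saturday on or after it is 1980-09-06 (2 days later).
From 1980-09-06 to 1983-08-11: 116 + 365 + 365 + 223 = 1069 days (rest of 1980, 1981, 1982, to 1983-08-11 in 1983).
1069 ÷ 7 = 152 full weeks with remainder 5, so 152 more Saturdays after the first → 153.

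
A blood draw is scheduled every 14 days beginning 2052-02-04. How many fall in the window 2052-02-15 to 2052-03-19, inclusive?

3

Occurrences land 14·i days after 2052-02-04 for i = 0, 1, 2, …
2052-02-15 is 11 days after the start; 11 ÷ 14 = 0 remainder 11; since the remainder is 11, round up to i = 1. First occurrence in the window: #2 on 2052-02-18 (1×14 = 14 days in).
2052-03-19 is 44 days after the start; 44 ÷ 14 = 3 remainder 2. Last occurrence in the window: #4 on 2052-03-17.
Occurrences #2 through #4: 3 in total.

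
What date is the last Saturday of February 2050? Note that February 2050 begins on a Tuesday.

February 2050 begins on a Tuesday, so the first Saturday is February 5 (4 days later).
February 2050 has 28 days. Adding weeks: 5, 12, 19, 26 — the last one ≤ 28 is the 26th.

February 26, 2050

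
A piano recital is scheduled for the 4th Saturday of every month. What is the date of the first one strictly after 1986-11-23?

1986-12-27

November 1986 starts on a Saturday; its first Saturday is the 1st, so the 4th Saturday is the 22nd — 1986-11-22.
That is not after 1986-11-23, so look at December 1986.
December 1986 starts on a Monday; its first Saturday is the 6th, so the 4th Saturday is the 27th — 1986-12-27.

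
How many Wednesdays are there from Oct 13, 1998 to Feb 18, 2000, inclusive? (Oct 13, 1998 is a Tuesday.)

71

Oct 13, 1998 is a Tuesday; the first Wednesday on or after it is Oct 14, 1998 (1 day later).
From Oct 14, 1998 to Feb 18, 2000: 78 + 365 + 49 = 492 days (rest of 1998, 1999, to Feb 18, 2000 in 2000).
492 ÷ 7 = 70 full weeks with remainder 2, so 70 more Wednesdays after the first → 71.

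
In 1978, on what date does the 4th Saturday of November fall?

The first Saturday of November 1978 is November 4.
The 4th Saturday is 3 weeks later: 4 + 21 = 25.

1978-11-25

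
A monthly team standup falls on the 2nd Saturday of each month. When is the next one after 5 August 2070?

9 August 2070

August 2070 starts on a Friday; its first Saturday is the 2nd, so the 2nd Saturday is the 9th — 9 August 2070.
9 August 2070 is after 5 August 2070, so that is the next one.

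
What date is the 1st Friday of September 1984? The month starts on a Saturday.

1984-09-07

September 1984 begins on a Saturday, so the first Friday is September 7 (6 days later).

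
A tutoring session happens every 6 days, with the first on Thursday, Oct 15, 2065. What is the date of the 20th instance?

The 20th occurrence is 19 intervals after the first: 19 × 6 = 114 days after Oct 15, 2065.
Oct has 31 days — 16 days to the end of Oct leaves 98.
Nov has 30 days (68 left).
Dec has 31 days (37 left).
Jan has 31 days (6 left).
6 days into Feb → Feb 6, 2066.

Feb 6, 2066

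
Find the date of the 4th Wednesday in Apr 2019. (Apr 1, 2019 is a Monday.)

Apr 24, 2019

Apr 2019 begins on a Monday, so the first Wednesday is Apr 3 (2 days later).
The 4th Wednesday is 3 weeks later: 3 + 21 = 24.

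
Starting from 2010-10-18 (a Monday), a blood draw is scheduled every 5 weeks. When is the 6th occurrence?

2011-04-11

The 6th occurrence is 5 intervals after the first: 5 × 35 = 175 days after 2010-10-18.
October has 31 days — 13 days to the end of October leaves 162.
November has 30 days (132 left).
December has 31 days (101 left).
January has 31 days (70 left).
February has 28 days (42 left).
March has 31 days (11 left).
11 days into April → 2011-04-11.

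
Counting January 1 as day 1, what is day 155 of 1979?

January has 31 days (155 − 31 = 124 remain).
February has 28 days (124 − 28 = 96 remain).
March has 31 days (96 − 31 = 65 remain).
April has 30 days (65 − 30 = 35 remain).
May has 31 days (35 − 31 = 4 remain).
4 into June → June 4.

June 4, 1979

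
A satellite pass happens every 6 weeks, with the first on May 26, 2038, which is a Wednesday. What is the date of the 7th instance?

The 7th occurrence is 6 intervals after the first: 6 × 42 = 252 days after May 26, 2038.
May has 31 days — 5 days to the end of May leaves 247.
Jun has 30 days (217 left).
Jul has 31 days (186 left).
Aug has 31 days (155 left).
Sep has 30 days (125 left).
Oct has 31 days (94 left).
Nov has 30 days (64 left).
Dec has 31 days (33 left).
Jan has 31 days (2 left).
2 days into Feb → Feb 2, 2039.

Feb 2, 2039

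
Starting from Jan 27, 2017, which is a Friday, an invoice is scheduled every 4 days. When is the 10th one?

The 10th occurrence is 9 intervals after the first: 9 × 4 = 36 days after Jan 27, 2017.
Jan has 31 days — 4 days to the end of Jan leaves 32.
Feb has 28 days (4 left).
4 days into Mar → Mar 4, 2017.

Mar 4, 2017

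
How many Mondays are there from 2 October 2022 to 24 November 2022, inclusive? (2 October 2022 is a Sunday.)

8

2 October 2022 is a Sunday; the first Monday on or after it is 3 October 2022 (1 day later).
From 3 October 2022 to 24 November 2022: 28 + 24 = 52 days (rest of October, November).
52 ÷ 7 = 7 full weeks with remainder 3, so 7 more Mondays after the first → 8.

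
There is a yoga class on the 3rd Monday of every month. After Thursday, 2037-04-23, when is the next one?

2037-05-18

April 2037 starts on a Wednesday; its first Monday is the 6th, so the 3rd Monday is the 20th — 2037-04-20.
That is not after 2037-04-23, so look at May 2037.
May 2037 starts on a Friday; its first Monday is the 4th, so the 3rd Monday is the 18th — 2037-05-18.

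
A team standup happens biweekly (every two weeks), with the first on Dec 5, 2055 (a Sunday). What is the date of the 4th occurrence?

Jan 16, 2056

The 4th occurrence is 3 intervals after the first: 3 × 14 = 42 days after Dec 5, 2055.
Dec has 31 days — 26 days to the end of Dec leaves 16.
16 days into Jan → Jan 16, 2056.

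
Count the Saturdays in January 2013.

2013-01-01 is a Tuesday; the first Saturday on or after it is 2013-01-05 (4 days later).
From 2013-01-05 to 2013-01-31 is 31 − 5 = 26 days.
26 ÷ 7 = 3 full weeks with remainder 5, so 3 more Saturdays after the first → 4.

4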